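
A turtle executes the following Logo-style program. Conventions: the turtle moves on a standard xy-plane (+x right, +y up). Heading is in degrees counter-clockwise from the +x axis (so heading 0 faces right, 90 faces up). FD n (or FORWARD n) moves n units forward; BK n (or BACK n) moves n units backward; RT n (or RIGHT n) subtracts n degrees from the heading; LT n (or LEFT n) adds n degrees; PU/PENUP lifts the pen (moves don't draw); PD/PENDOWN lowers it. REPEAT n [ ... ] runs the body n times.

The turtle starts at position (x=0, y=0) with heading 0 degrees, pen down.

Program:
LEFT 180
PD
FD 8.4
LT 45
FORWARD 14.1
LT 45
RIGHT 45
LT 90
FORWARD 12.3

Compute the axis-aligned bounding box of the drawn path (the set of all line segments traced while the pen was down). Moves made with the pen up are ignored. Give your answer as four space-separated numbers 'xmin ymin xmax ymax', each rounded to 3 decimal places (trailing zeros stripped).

Answer: -18.37 -18.668 0 0

Derivation:
Executing turtle program step by step:
Start: pos=(0,0), heading=0, pen down
LT 180: heading 0 -> 180
PD: pen down
FD 8.4: (0,0) -> (-8.4,0) [heading=180, draw]
LT 45: heading 180 -> 225
FD 14.1: (-8.4,0) -> (-18.37,-9.97) [heading=225, draw]
LT 45: heading 225 -> 270
RT 45: heading 270 -> 225
LT 90: heading 225 -> 315
FD 12.3: (-18.37,-9.97) -> (-9.673,-18.668) [heading=315, draw]
Final: pos=(-9.673,-18.668), heading=315, 3 segment(s) drawn

Segment endpoints: x in {-18.37, -9.673, -8.4, 0}, y in {-18.668, -9.97, 0, 0}
xmin=-18.37, ymin=-18.668, xmax=0, ymax=0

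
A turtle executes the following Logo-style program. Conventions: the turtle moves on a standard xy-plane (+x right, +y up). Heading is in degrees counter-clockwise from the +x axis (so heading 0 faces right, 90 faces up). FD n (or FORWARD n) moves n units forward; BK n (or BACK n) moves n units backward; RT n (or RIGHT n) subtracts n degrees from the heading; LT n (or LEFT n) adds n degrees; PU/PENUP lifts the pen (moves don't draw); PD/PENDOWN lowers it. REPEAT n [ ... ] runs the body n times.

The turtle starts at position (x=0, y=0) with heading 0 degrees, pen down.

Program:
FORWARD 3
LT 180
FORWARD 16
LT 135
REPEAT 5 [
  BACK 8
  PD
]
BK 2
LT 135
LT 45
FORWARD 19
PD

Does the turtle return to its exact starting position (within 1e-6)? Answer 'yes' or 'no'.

Answer: no

Derivation:
Executing turtle program step by step:
Start: pos=(0,0), heading=0, pen down
FD 3: (0,0) -> (3,0) [heading=0, draw]
LT 180: heading 0 -> 180
FD 16: (3,0) -> (-13,0) [heading=180, draw]
LT 135: heading 180 -> 315
REPEAT 5 [
  -- iteration 1/5 --
  BK 8: (-13,0) -> (-18.657,5.657) [heading=315, draw]
  PD: pen down
  -- iteration 2/5 --
  BK 8: (-18.657,5.657) -> (-24.314,11.314) [heading=315, draw]
  PD: pen down
  -- iteration 3/5 --
  BK 8: (-24.314,11.314) -> (-29.971,16.971) [heading=315, draw]
  PD: pen down
  -- iteration 4/5 --
  BK 8: (-29.971,16.971) -> (-35.627,22.627) [heading=315, draw]
  PD: pen down
  -- iteration 5/5 --
  BK 8: (-35.627,22.627) -> (-41.284,28.284) [heading=315, draw]
  PD: pen down
]
BK 2: (-41.284,28.284) -> (-42.698,29.698) [heading=315, draw]
LT 135: heading 315 -> 90
LT 45: heading 90 -> 135
FD 19: (-42.698,29.698) -> (-56.134,43.134) [heading=135, draw]
PD: pen down
Final: pos=(-56.134,43.134), heading=135, 9 segment(s) drawn

Start position: (0, 0)
Final position: (-56.134, 43.134)
Distance = 70.792; >= 1e-6 -> NOT closed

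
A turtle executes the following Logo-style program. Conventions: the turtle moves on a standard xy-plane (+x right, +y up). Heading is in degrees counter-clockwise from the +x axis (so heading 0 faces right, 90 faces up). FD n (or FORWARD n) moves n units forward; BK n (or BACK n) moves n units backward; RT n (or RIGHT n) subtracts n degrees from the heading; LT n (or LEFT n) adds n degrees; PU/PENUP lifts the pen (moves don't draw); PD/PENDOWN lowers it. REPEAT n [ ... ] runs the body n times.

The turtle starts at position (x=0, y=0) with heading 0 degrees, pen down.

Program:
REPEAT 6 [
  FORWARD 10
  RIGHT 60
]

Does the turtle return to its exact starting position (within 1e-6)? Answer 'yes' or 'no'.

Executing turtle program step by step:
Start: pos=(0,0), heading=0, pen down
REPEAT 6 [
  -- iteration 1/6 --
  FD 10: (0,0) -> (10,0) [heading=0, draw]
  RT 60: heading 0 -> 300
  -- iteration 2/6 --
  FD 10: (10,0) -> (15,-8.66) [heading=300, draw]
  RT 60: heading 300 -> 240
  -- iteration 3/6 --
  FD 10: (15,-8.66) -> (10,-17.321) [heading=240, draw]
  RT 60: heading 240 -> 180
  -- iteration 4/6 --
  FD 10: (10,-17.321) -> (0,-17.321) [heading=180, draw]
  RT 60: heading 180 -> 120
  -- iteration 5/6 --
  FD 10: (0,-17.321) -> (-5,-8.66) [heading=120, draw]
  RT 60: heading 120 -> 60
  -- iteration 6/6 --
  FD 10: (-5,-8.66) -> (0,0) [heading=60, draw]
  RT 60: heading 60 -> 0
]
Final: pos=(0,0), heading=0, 6 segment(s) drawn

Start position: (0, 0)
Final position: (0, 0)
Distance = 0; < 1e-6 -> CLOSED

Answer: yes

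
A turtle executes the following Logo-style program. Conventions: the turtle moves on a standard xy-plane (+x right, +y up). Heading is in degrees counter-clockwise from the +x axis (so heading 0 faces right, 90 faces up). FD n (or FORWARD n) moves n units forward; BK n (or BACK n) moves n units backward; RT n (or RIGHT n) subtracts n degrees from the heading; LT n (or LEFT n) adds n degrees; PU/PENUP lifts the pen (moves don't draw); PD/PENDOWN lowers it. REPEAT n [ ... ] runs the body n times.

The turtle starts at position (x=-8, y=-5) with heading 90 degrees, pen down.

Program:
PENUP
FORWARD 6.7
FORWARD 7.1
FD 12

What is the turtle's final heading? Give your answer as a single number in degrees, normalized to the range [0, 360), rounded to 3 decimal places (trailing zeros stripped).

Answer: 90

Derivation:
Executing turtle program step by step:
Start: pos=(-8,-5), heading=90, pen down
PU: pen up
FD 6.7: (-8,-5) -> (-8,1.7) [heading=90, move]
FD 7.1: (-8,1.7) -> (-8,8.8) [heading=90, move]
FD 12: (-8,8.8) -> (-8,20.8) [heading=90, move]
Final: pos=(-8,20.8), heading=90, 0 segment(s) drawn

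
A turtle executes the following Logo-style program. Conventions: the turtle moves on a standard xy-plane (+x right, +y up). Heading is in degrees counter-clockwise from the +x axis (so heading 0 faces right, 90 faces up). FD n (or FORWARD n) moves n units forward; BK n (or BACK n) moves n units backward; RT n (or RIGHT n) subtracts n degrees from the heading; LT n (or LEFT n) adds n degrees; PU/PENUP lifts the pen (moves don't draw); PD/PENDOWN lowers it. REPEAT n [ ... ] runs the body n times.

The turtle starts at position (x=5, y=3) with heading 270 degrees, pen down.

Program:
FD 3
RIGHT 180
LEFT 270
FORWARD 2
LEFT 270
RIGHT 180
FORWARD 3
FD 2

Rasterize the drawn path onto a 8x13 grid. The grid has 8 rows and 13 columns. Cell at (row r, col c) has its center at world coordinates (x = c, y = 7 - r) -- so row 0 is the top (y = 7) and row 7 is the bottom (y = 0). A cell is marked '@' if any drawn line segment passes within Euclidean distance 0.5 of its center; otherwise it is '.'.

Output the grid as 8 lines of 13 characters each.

Answer: .............
.............
.......@.....
.......@.....
.....@.@.....
.....@.@.....
.....@.@.....
.....@@@.....

Derivation:
Segment 0: (5,3) -> (5,0)
Segment 1: (5,0) -> (7,-0)
Segment 2: (7,-0) -> (7,3)
Segment 3: (7,3) -> (7,5)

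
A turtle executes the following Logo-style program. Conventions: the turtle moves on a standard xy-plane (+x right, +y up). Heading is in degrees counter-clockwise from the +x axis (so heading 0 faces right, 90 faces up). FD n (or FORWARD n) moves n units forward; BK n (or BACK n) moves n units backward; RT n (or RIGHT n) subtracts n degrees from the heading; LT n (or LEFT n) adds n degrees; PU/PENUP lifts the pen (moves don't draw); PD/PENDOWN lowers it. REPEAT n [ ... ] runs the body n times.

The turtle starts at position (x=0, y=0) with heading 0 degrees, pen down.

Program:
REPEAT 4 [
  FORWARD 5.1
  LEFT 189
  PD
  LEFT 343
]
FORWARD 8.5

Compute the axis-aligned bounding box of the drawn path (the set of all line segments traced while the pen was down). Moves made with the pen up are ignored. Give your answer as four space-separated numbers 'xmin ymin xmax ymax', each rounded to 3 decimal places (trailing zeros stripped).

Executing turtle program step by step:
Start: pos=(0,0), heading=0, pen down
REPEAT 4 [
  -- iteration 1/4 --
  FD 5.1: (0,0) -> (5.1,0) [heading=0, draw]
  LT 189: heading 0 -> 189
  PD: pen down
  LT 343: heading 189 -> 172
  -- iteration 2/4 --
  FD 5.1: (5.1,0) -> (0.05,0.71) [heading=172, draw]
  LT 189: heading 172 -> 1
  PD: pen down
  LT 343: heading 1 -> 344
  -- iteration 3/4 --
  FD 5.1: (0.05,0.71) -> (4.952,-0.696) [heading=344, draw]
  LT 189: heading 344 -> 173
  PD: pen down
  LT 343: heading 173 -> 156
  -- iteration 4/4 --
  FD 5.1: (4.952,-0.696) -> (0.293,1.378) [heading=156, draw]
  LT 189: heading 156 -> 345
  PD: pen down
  LT 343: heading 345 -> 328
]
FD 8.5: (0.293,1.378) -> (7.501,-3.126) [heading=328, draw]
Final: pos=(7.501,-3.126), heading=328, 5 segment(s) drawn

Segment endpoints: x in {0, 0.05, 0.293, 4.952, 5.1, 7.501}, y in {-3.126, -0.696, 0, 0.71, 1.378}
xmin=0, ymin=-3.126, xmax=7.501, ymax=1.378

Answer: 0 -3.126 7.501 1.378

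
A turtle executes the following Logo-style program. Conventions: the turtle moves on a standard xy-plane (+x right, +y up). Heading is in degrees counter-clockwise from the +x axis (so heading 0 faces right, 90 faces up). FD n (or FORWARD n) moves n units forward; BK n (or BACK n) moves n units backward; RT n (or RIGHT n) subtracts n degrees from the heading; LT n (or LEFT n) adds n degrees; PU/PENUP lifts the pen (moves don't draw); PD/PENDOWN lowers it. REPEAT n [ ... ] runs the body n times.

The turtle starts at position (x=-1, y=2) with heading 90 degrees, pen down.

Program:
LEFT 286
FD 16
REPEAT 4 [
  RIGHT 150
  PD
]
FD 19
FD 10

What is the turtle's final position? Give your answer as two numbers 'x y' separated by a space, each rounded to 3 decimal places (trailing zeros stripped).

Executing turtle program step by step:
Start: pos=(-1,2), heading=90, pen down
LT 286: heading 90 -> 16
FD 16: (-1,2) -> (14.38,6.41) [heading=16, draw]
REPEAT 4 [
  -- iteration 1/4 --
  RT 150: heading 16 -> 226
  PD: pen down
  -- iteration 2/4 --
  RT 150: heading 226 -> 76
  PD: pen down
  -- iteration 3/4 --
  RT 150: heading 76 -> 286
  PD: pen down
  -- iteration 4/4 --
  RT 150: heading 286 -> 136
  PD: pen down
]
FD 19: (14.38,6.41) -> (0.713,19.609) [heading=136, draw]
FD 10: (0.713,19.609) -> (-6.481,26.555) [heading=136, draw]
Final: pos=(-6.481,26.555), heading=136, 3 segment(s) drawn

Answer: -6.481 26.555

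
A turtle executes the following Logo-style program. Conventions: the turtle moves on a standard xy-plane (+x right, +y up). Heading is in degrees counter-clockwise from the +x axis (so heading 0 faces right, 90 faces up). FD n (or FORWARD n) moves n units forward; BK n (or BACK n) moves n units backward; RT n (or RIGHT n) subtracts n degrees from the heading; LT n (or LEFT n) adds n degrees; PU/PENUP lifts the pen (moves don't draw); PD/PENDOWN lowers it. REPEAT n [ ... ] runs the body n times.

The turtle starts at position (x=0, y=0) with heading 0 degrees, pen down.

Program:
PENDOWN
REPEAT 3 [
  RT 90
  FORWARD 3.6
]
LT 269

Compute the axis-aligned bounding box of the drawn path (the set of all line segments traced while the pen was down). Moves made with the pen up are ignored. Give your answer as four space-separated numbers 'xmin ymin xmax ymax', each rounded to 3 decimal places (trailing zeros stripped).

Answer: -3.6 -3.6 0 0

Derivation:
Executing turtle program step by step:
Start: pos=(0,0), heading=0, pen down
PD: pen down
REPEAT 3 [
  -- iteration 1/3 --
  RT 90: heading 0 -> 270
  FD 3.6: (0,0) -> (0,-3.6) [heading=270, draw]
  -- iteration 2/3 --
  RT 90: heading 270 -> 180
  FD 3.6: (0,-3.6) -> (-3.6,-3.6) [heading=180, draw]
  -- iteration 3/3 --
  RT 90: heading 180 -> 90
  FD 3.6: (-3.6,-3.6) -> (-3.6,0) [heading=90, draw]
]
LT 269: heading 90 -> 359
Final: pos=(-3.6,0), heading=359, 3 segment(s) drawn

Segment endpoints: x in {-3.6, -3.6, 0, 0}, y in {-3.6, -3.6, 0, 0}
xmin=-3.6, ymin=-3.6, xmax=0, ymax=0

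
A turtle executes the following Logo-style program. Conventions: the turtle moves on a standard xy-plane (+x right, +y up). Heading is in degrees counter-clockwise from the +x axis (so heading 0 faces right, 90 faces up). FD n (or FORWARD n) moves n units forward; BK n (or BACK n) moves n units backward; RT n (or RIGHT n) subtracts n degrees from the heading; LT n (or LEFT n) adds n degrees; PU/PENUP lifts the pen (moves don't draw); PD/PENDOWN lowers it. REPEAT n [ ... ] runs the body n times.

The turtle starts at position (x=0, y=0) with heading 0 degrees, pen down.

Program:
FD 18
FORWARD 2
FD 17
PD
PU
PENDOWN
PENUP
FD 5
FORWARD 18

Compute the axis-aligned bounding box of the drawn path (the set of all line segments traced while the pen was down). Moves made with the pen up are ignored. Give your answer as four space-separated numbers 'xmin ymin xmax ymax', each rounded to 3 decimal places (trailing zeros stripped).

Answer: 0 0 37 0

Derivation:
Executing turtle program step by step:
Start: pos=(0,0), heading=0, pen down
FD 18: (0,0) -> (18,0) [heading=0, draw]
FD 2: (18,0) -> (20,0) [heading=0, draw]
FD 17: (20,0) -> (37,0) [heading=0, draw]
PD: pen down
PU: pen up
PD: pen down
PU: pen up
FD 5: (37,0) -> (42,0) [heading=0, move]
FD 18: (42,0) -> (60,0) [heading=0, move]
Final: pos=(60,0), heading=0, 3 segment(s) drawn

Segment endpoints: x in {0, 18, 20, 37}, y in {0}
xmin=0, ymin=0, xmax=37, ymax=0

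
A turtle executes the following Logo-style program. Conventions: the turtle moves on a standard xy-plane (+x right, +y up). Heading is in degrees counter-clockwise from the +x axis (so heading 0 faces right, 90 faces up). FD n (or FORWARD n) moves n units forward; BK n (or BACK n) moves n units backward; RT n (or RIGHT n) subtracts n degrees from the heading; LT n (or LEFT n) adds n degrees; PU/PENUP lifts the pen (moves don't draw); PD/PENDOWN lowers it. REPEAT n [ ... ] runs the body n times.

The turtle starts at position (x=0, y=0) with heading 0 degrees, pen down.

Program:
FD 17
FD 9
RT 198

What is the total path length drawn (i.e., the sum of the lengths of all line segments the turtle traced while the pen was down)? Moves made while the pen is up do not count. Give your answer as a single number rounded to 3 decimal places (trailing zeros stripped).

Answer: 26

Derivation:
Executing turtle program step by step:
Start: pos=(0,0), heading=0, pen down
FD 17: (0,0) -> (17,0) [heading=0, draw]
FD 9: (17,0) -> (26,0) [heading=0, draw]
RT 198: heading 0 -> 162
Final: pos=(26,0), heading=162, 2 segment(s) drawn

Segment lengths:
  seg 1: (0,0) -> (17,0), length = 17
  seg 2: (17,0) -> (26,0), length = 9
Total = 26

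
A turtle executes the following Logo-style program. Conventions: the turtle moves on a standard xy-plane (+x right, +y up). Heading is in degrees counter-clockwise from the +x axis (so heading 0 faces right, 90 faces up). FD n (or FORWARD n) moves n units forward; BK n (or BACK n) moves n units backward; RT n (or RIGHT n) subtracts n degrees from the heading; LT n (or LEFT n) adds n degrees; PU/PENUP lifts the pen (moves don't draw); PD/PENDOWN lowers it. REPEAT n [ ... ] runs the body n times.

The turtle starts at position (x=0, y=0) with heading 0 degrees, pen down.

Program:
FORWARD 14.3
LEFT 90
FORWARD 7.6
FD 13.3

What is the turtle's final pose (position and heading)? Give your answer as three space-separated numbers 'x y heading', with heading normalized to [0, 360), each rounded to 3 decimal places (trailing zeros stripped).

Answer: 14.3 20.9 90

Derivation:
Executing turtle program step by step:
Start: pos=(0,0), heading=0, pen down
FD 14.3: (0,0) -> (14.3,0) [heading=0, draw]
LT 90: heading 0 -> 90
FD 7.6: (14.3,0) -> (14.3,7.6) [heading=90, draw]
FD 13.3: (14.3,7.6) -> (14.3,20.9) [heading=90, draw]
Final: pos=(14.3,20.9), heading=90, 3 segment(s) drawn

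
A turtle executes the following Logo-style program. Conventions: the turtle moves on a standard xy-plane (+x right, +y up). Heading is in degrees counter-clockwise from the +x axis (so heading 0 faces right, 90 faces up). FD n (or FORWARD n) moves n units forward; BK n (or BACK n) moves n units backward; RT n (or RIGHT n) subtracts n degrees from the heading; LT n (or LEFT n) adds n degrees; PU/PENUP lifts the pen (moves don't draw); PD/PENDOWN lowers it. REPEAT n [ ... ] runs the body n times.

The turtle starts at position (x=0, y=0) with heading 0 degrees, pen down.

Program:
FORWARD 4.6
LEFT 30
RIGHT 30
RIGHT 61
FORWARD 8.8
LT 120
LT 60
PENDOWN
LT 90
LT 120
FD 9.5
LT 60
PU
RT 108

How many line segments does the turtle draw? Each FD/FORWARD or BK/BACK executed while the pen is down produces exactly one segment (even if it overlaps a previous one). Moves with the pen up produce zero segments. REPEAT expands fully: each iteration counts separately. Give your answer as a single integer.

Answer: 3

Derivation:
Executing turtle program step by step:
Start: pos=(0,0), heading=0, pen down
FD 4.6: (0,0) -> (4.6,0) [heading=0, draw]
LT 30: heading 0 -> 30
RT 30: heading 30 -> 0
RT 61: heading 0 -> 299
FD 8.8: (4.6,0) -> (8.866,-7.697) [heading=299, draw]
LT 120: heading 299 -> 59
LT 60: heading 59 -> 119
PD: pen down
LT 90: heading 119 -> 209
LT 120: heading 209 -> 329
FD 9.5: (8.866,-7.697) -> (17.009,-12.59) [heading=329, draw]
LT 60: heading 329 -> 29
PU: pen up
RT 108: heading 29 -> 281
Final: pos=(17.009,-12.59), heading=281, 3 segment(s) drawn
Segments drawn: 3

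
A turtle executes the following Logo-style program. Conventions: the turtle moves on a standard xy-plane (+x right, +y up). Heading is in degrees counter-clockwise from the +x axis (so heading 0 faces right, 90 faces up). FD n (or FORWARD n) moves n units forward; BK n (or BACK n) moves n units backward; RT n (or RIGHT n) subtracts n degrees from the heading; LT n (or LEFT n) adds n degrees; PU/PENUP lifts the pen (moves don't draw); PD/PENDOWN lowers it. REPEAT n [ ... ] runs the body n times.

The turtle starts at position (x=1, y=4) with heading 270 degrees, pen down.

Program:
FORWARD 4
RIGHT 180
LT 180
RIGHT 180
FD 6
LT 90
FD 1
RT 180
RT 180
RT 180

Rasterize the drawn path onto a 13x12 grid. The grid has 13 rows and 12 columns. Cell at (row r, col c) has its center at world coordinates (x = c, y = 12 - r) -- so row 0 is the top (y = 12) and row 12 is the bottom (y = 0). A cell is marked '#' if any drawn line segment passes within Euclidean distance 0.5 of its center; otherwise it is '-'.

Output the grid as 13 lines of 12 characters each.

Segment 0: (1,4) -> (1,0)
Segment 1: (1,0) -> (1,6)
Segment 2: (1,6) -> (-0,6)

Answer: ------------
------------
------------
------------
------------
------------
##----------
-#----------
-#----------
-#----------
-#----------
-#----------
-#----------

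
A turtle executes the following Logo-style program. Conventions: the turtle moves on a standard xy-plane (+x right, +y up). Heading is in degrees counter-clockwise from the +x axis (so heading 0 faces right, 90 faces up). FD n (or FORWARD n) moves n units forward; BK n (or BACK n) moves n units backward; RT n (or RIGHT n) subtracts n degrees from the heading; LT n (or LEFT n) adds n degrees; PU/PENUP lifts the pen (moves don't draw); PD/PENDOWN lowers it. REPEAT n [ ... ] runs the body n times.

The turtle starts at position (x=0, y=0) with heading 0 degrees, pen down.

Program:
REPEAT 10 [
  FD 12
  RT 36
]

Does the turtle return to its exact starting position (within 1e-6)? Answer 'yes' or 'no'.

Executing turtle program step by step:
Start: pos=(0,0), heading=0, pen down
REPEAT 10 [
  -- iteration 1/10 --
  FD 12: (0,0) -> (12,0) [heading=0, draw]
  RT 36: heading 0 -> 324
  -- iteration 2/10 --
  FD 12: (12,0) -> (21.708,-7.053) [heading=324, draw]
  RT 36: heading 324 -> 288
  -- iteration 3/10 --
  FD 12: (21.708,-7.053) -> (25.416,-18.466) [heading=288, draw]
  RT 36: heading 288 -> 252
  -- iteration 4/10 --
  FD 12: (25.416,-18.466) -> (21.708,-29.879) [heading=252, draw]
  RT 36: heading 252 -> 216
  -- iteration 5/10 --
  FD 12: (21.708,-29.879) -> (12,-36.932) [heading=216, draw]
  RT 36: heading 216 -> 180
  -- iteration 6/10 --
  FD 12: (12,-36.932) -> (0,-36.932) [heading=180, draw]
  RT 36: heading 180 -> 144
  -- iteration 7/10 --
  FD 12: (0,-36.932) -> (-9.708,-29.879) [heading=144, draw]
  RT 36: heading 144 -> 108
  -- iteration 8/10 --
  FD 12: (-9.708,-29.879) -> (-13.416,-18.466) [heading=108, draw]
  RT 36: heading 108 -> 72
  -- iteration 9/10 --
  FD 12: (-13.416,-18.466) -> (-9.708,-7.053) [heading=72, draw]
  RT 36: heading 72 -> 36
  -- iteration 10/10 --
  FD 12: (-9.708,-7.053) -> (0,0) [heading=36, draw]
  RT 36: heading 36 -> 0
]
Final: pos=(0,0), heading=0, 10 segment(s) drawn

Start position: (0, 0)
Final position: (0, 0)
Distance = 0; < 1e-6 -> CLOSED

Answer: yes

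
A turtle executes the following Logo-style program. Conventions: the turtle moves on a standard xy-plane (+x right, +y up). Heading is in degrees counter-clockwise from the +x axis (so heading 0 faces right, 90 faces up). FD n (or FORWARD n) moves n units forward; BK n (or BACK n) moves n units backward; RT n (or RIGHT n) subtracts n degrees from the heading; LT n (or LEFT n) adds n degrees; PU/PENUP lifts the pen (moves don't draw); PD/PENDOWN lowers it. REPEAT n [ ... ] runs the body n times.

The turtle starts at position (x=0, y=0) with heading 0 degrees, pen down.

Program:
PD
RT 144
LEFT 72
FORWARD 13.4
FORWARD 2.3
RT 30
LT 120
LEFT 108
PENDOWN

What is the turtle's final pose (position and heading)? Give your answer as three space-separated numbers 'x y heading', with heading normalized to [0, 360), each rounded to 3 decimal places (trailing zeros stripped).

Answer: 4.852 -14.932 126

Derivation:
Executing turtle program step by step:
Start: pos=(0,0), heading=0, pen down
PD: pen down
RT 144: heading 0 -> 216
LT 72: heading 216 -> 288
FD 13.4: (0,0) -> (4.141,-12.744) [heading=288, draw]
FD 2.3: (4.141,-12.744) -> (4.852,-14.932) [heading=288, draw]
RT 30: heading 288 -> 258
LT 120: heading 258 -> 18
LT 108: heading 18 -> 126
PD: pen down
Final: pos=(4.852,-14.932), heading=126, 2 segment(s) drawn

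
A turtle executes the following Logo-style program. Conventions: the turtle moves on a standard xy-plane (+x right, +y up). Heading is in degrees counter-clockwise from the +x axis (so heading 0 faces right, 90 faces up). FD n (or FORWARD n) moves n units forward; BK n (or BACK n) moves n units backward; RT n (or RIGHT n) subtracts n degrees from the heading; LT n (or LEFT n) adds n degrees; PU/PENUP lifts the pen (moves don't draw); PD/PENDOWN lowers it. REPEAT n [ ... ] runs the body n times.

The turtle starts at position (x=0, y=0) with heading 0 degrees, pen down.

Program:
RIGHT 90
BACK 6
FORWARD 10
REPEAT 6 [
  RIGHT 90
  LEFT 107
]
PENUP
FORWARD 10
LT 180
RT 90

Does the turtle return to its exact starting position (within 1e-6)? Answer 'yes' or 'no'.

Answer: no

Derivation:
Executing turtle program step by step:
Start: pos=(0,0), heading=0, pen down
RT 90: heading 0 -> 270
BK 6: (0,0) -> (0,6) [heading=270, draw]
FD 10: (0,6) -> (0,-4) [heading=270, draw]
REPEAT 6 [
  -- iteration 1/6 --
  RT 90: heading 270 -> 180
  LT 107: heading 180 -> 287
  -- iteration 2/6 --
  RT 90: heading 287 -> 197
  LT 107: heading 197 -> 304
  -- iteration 3/6 --
  RT 90: heading 304 -> 214
  LT 107: heading 214 -> 321
  -- iteration 4/6 --
  RT 90: heading 321 -> 231
  LT 107: heading 231 -> 338
  -- iteration 5/6 --
  RT 90: heading 338 -> 248
  LT 107: heading 248 -> 355
  -- iteration 6/6 --
  RT 90: heading 355 -> 265
  LT 107: heading 265 -> 12
]
PU: pen up
FD 10: (0,-4) -> (9.781,-1.921) [heading=12, move]
LT 180: heading 12 -> 192
RT 90: heading 192 -> 102
Final: pos=(9.781,-1.921), heading=102, 2 segment(s) drawn

Start position: (0, 0)
Final position: (9.781, -1.921)
Distance = 9.968; >= 1e-6 -> NOT closed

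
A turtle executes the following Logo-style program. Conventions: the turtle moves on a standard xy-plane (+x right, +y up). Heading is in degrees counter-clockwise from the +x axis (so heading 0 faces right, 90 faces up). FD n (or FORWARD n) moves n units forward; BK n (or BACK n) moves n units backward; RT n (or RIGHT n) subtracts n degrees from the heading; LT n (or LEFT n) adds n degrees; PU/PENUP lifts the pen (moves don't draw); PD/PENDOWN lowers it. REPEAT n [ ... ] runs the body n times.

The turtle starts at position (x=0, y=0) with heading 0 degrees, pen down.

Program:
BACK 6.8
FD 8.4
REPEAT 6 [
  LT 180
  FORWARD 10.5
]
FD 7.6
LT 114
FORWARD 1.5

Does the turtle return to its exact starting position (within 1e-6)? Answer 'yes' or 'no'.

Answer: no

Derivation:
Executing turtle program step by step:
Start: pos=(0,0), heading=0, pen down
BK 6.8: (0,0) -> (-6.8,0) [heading=0, draw]
FD 8.4: (-6.8,0) -> (1.6,0) [heading=0, draw]
REPEAT 6 [
  -- iteration 1/6 --
  LT 180: heading 0 -> 180
  FD 10.5: (1.6,0) -> (-8.9,0) [heading=180, draw]
  -- iteration 2/6 --
  LT 180: heading 180 -> 0
  FD 10.5: (-8.9,0) -> (1.6,0) [heading=0, draw]
  -- iteration 3/6 --
  LT 180: heading 0 -> 180
  FD 10.5: (1.6,0) -> (-8.9,0) [heading=180, draw]
  -- iteration 4/6 --
  LT 180: heading 180 -> 0
  FD 10.5: (-8.9,0) -> (1.6,0) [heading=0, draw]
  -- iteration 5/6 --
  LT 180: heading 0 -> 180
  FD 10.5: (1.6,0) -> (-8.9,0) [heading=180, draw]
  -- iteration 6/6 --
  LT 180: heading 180 -> 0
  FD 10.5: (-8.9,0) -> (1.6,0) [heading=0, draw]
]
FD 7.6: (1.6,0) -> (9.2,0) [heading=0, draw]
LT 114: heading 0 -> 114
FD 1.5: (9.2,0) -> (8.59,1.37) [heading=114, draw]
Final: pos=(8.59,1.37), heading=114, 10 segment(s) drawn

Start position: (0, 0)
Final position: (8.59, 1.37)
Distance = 8.699; >= 1e-6 -> NOT closed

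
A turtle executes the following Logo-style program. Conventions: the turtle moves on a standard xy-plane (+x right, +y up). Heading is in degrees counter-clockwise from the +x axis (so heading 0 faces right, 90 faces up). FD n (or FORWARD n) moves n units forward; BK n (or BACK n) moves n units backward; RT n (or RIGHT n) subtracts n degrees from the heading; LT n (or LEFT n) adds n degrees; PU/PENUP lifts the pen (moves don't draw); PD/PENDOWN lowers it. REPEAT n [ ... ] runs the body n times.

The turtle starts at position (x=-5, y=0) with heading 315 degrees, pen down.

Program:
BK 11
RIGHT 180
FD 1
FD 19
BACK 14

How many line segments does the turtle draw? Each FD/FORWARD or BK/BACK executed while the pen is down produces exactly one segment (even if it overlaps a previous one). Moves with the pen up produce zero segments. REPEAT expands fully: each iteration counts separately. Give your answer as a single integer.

Executing turtle program step by step:
Start: pos=(-5,0), heading=315, pen down
BK 11: (-5,0) -> (-12.778,7.778) [heading=315, draw]
RT 180: heading 315 -> 135
FD 1: (-12.778,7.778) -> (-13.485,8.485) [heading=135, draw]
FD 19: (-13.485,8.485) -> (-26.92,21.92) [heading=135, draw]
BK 14: (-26.92,21.92) -> (-17.021,12.021) [heading=135, draw]
Final: pos=(-17.021,12.021), heading=135, 4 segment(s) drawn
Segments drawn: 4

Answer: 4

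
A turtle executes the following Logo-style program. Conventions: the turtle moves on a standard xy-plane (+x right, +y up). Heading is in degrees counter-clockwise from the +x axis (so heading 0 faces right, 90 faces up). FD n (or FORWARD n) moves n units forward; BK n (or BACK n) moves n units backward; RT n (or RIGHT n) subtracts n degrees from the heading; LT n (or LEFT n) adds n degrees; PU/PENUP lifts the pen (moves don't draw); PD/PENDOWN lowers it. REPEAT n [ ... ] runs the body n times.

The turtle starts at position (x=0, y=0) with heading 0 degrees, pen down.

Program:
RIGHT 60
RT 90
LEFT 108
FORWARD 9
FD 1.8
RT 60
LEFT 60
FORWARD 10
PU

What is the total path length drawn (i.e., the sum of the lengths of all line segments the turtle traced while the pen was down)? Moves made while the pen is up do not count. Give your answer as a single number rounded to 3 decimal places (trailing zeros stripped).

Answer: 20.8

Derivation:
Executing turtle program step by step:
Start: pos=(0,0), heading=0, pen down
RT 60: heading 0 -> 300
RT 90: heading 300 -> 210
LT 108: heading 210 -> 318
FD 9: (0,0) -> (6.688,-6.022) [heading=318, draw]
FD 1.8: (6.688,-6.022) -> (8.026,-7.227) [heading=318, draw]
RT 60: heading 318 -> 258
LT 60: heading 258 -> 318
FD 10: (8.026,-7.227) -> (15.457,-13.918) [heading=318, draw]
PU: pen up
Final: pos=(15.457,-13.918), heading=318, 3 segment(s) drawn

Segment lengths:
  seg 1: (0,0) -> (6.688,-6.022), length = 9
  seg 2: (6.688,-6.022) -> (8.026,-7.227), length = 1.8
  seg 3: (8.026,-7.227) -> (15.457,-13.918), length = 10
Total = 20.8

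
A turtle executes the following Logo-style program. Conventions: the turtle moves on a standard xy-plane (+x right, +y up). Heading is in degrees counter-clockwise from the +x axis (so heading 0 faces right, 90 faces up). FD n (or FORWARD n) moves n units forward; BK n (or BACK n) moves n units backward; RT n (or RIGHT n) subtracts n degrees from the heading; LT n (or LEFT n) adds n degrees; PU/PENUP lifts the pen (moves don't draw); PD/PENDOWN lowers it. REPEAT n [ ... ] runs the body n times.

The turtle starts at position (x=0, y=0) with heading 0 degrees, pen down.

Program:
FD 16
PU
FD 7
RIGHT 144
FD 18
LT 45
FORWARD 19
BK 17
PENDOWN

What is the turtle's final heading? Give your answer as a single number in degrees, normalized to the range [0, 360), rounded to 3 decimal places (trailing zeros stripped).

Executing turtle program step by step:
Start: pos=(0,0), heading=0, pen down
FD 16: (0,0) -> (16,0) [heading=0, draw]
PU: pen up
FD 7: (16,0) -> (23,0) [heading=0, move]
RT 144: heading 0 -> 216
FD 18: (23,0) -> (8.438,-10.58) [heading=216, move]
LT 45: heading 216 -> 261
FD 19: (8.438,-10.58) -> (5.465,-29.346) [heading=261, move]
BK 17: (5.465,-29.346) -> (8.125,-12.556) [heading=261, move]
PD: pen down
Final: pos=(8.125,-12.556), heading=261, 1 segment(s) drawn

Answer: 261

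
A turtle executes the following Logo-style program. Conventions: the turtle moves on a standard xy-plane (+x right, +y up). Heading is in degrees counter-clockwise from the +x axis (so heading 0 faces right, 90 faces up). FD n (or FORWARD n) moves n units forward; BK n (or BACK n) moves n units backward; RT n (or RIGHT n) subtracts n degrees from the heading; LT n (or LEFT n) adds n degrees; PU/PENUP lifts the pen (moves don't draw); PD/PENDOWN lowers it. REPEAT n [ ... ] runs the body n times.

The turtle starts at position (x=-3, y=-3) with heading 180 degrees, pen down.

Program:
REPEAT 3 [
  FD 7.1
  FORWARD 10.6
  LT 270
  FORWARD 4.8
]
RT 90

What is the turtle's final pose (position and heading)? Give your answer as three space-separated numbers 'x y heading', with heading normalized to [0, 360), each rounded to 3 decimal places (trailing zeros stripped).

Executing turtle program step by step:
Start: pos=(-3,-3), heading=180, pen down
REPEAT 3 [
  -- iteration 1/3 --
  FD 7.1: (-3,-3) -> (-10.1,-3) [heading=180, draw]
  FD 10.6: (-10.1,-3) -> (-20.7,-3) [heading=180, draw]
  LT 270: heading 180 -> 90
  FD 4.8: (-20.7,-3) -> (-20.7,1.8) [heading=90, draw]
  -- iteration 2/3 --
  FD 7.1: (-20.7,1.8) -> (-20.7,8.9) [heading=90, draw]
  FD 10.6: (-20.7,8.9) -> (-20.7,19.5) [heading=90, draw]
  LT 270: heading 90 -> 0
  FD 4.8: (-20.7,19.5) -> (-15.9,19.5) [heading=0, draw]
  -- iteration 3/3 --
  FD 7.1: (-15.9,19.5) -> (-8.8,19.5) [heading=0, draw]
  FD 10.6: (-8.8,19.5) -> (1.8,19.5) [heading=0, draw]
  LT 270: heading 0 -> 270
  FD 4.8: (1.8,19.5) -> (1.8,14.7) [heading=270, draw]
]
RT 90: heading 270 -> 180
Final: pos=(1.8,14.7), heading=180, 9 segment(s) drawn

Answer: 1.8 14.7 180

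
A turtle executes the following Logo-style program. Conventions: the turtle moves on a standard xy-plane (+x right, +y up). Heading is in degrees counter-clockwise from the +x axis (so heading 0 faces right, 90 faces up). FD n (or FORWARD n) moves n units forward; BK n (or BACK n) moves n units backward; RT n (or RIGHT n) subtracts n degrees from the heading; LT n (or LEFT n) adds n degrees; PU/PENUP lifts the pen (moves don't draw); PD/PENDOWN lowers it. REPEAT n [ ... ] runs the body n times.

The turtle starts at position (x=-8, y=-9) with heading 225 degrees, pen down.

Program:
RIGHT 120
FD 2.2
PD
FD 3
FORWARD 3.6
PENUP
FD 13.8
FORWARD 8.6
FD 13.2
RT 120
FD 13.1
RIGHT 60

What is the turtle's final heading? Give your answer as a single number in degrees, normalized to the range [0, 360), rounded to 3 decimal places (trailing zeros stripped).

Answer: 285

Derivation:
Executing turtle program step by step:
Start: pos=(-8,-9), heading=225, pen down
RT 120: heading 225 -> 105
FD 2.2: (-8,-9) -> (-8.569,-6.875) [heading=105, draw]
PD: pen down
FD 3: (-8.569,-6.875) -> (-9.346,-3.977) [heading=105, draw]
FD 3.6: (-9.346,-3.977) -> (-10.278,-0.5) [heading=105, draw]
PU: pen up
FD 13.8: (-10.278,-0.5) -> (-13.849,12.83) [heading=105, move]
FD 8.6: (-13.849,12.83) -> (-16.075,21.137) [heading=105, move]
FD 13.2: (-16.075,21.137) -> (-19.492,33.887) [heading=105, move]
RT 120: heading 105 -> 345
FD 13.1: (-19.492,33.887) -> (-6.838,30.497) [heading=345, move]
RT 60: heading 345 -> 285
Final: pos=(-6.838,30.497), heading=285, 3 segment(s) drawn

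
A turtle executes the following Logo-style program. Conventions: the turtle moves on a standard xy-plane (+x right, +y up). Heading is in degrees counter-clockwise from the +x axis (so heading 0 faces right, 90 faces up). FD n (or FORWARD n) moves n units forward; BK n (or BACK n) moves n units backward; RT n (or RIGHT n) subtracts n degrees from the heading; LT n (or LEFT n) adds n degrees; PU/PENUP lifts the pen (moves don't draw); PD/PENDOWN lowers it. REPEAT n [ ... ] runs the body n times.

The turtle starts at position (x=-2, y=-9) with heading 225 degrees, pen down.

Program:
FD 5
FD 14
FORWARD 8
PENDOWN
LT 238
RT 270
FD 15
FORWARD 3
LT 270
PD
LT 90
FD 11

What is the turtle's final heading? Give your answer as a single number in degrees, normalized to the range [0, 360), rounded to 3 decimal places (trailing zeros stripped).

Answer: 193

Derivation:
Executing turtle program step by step:
Start: pos=(-2,-9), heading=225, pen down
FD 5: (-2,-9) -> (-5.536,-12.536) [heading=225, draw]
FD 14: (-5.536,-12.536) -> (-15.435,-22.435) [heading=225, draw]
FD 8: (-15.435,-22.435) -> (-21.092,-28.092) [heading=225, draw]
PD: pen down
LT 238: heading 225 -> 103
RT 270: heading 103 -> 193
FD 15: (-21.092,-28.092) -> (-35.707,-31.466) [heading=193, draw]
FD 3: (-35.707,-31.466) -> (-38.631,-32.141) [heading=193, draw]
LT 270: heading 193 -> 103
PD: pen down
LT 90: heading 103 -> 193
FD 11: (-38.631,-32.141) -> (-49.349,-34.615) [heading=193, draw]
Final: pos=(-49.349,-34.615), heading=193, 6 segment(s) drawn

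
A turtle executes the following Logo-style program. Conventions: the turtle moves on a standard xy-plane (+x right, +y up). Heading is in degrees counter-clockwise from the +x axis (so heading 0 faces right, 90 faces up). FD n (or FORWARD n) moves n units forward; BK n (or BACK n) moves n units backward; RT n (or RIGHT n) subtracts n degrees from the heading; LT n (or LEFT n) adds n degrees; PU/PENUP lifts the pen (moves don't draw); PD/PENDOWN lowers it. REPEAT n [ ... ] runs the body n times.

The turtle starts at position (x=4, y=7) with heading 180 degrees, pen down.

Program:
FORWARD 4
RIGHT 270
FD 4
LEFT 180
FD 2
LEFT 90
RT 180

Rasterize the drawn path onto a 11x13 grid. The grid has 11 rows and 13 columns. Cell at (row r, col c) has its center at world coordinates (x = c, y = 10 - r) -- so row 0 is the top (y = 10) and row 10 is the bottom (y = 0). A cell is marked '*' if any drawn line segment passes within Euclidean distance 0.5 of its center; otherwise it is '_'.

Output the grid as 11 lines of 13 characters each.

Answer: _____________
_____________
_____________
*****________
*____________
*____________
*____________
*____________
_____________
_____________
_____________

Derivation:
Segment 0: (4,7) -> (0,7)
Segment 1: (0,7) -> (0,3)
Segment 2: (0,3) -> (0,5)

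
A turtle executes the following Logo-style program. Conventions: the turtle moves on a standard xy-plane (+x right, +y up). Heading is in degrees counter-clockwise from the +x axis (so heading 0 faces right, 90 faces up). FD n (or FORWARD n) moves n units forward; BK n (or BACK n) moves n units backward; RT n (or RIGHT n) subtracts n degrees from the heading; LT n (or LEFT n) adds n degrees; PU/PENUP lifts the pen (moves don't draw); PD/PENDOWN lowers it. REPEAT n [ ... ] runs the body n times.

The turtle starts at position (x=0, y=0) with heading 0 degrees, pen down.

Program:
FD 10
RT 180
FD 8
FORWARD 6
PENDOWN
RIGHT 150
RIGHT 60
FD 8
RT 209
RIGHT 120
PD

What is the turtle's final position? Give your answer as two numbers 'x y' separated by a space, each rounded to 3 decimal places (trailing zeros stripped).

Executing turtle program step by step:
Start: pos=(0,0), heading=0, pen down
FD 10: (0,0) -> (10,0) [heading=0, draw]
RT 180: heading 0 -> 180
FD 8: (10,0) -> (2,0) [heading=180, draw]
FD 6: (2,0) -> (-4,0) [heading=180, draw]
PD: pen down
RT 150: heading 180 -> 30
RT 60: heading 30 -> 330
FD 8: (-4,0) -> (2.928,-4) [heading=330, draw]
RT 209: heading 330 -> 121
RT 120: heading 121 -> 1
PD: pen down
Final: pos=(2.928,-4), heading=1, 4 segment(s) drawn

Answer: 2.928 -4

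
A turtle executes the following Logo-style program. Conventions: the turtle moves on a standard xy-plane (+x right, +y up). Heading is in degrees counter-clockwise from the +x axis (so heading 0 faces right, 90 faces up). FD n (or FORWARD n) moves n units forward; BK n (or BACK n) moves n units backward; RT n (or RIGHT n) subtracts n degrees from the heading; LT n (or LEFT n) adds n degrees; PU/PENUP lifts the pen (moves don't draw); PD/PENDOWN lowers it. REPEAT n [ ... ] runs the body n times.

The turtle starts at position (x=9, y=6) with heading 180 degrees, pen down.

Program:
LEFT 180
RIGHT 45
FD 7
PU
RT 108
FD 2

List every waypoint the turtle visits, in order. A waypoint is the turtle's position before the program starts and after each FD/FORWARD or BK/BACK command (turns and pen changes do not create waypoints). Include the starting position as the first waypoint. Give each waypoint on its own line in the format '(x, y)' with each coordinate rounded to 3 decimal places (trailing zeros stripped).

Answer: (9, 6)
(13.95, 1.05)
(12.168, 0.142)

Derivation:
Executing turtle program step by step:
Start: pos=(9,6), heading=180, pen down
LT 180: heading 180 -> 0
RT 45: heading 0 -> 315
FD 7: (9,6) -> (13.95,1.05) [heading=315, draw]
PU: pen up
RT 108: heading 315 -> 207
FD 2: (13.95,1.05) -> (12.168,0.142) [heading=207, move]
Final: pos=(12.168,0.142), heading=207, 1 segment(s) drawn
Waypoints (3 total):
(9, 6)
(13.95, 1.05)
(12.168, 0.142)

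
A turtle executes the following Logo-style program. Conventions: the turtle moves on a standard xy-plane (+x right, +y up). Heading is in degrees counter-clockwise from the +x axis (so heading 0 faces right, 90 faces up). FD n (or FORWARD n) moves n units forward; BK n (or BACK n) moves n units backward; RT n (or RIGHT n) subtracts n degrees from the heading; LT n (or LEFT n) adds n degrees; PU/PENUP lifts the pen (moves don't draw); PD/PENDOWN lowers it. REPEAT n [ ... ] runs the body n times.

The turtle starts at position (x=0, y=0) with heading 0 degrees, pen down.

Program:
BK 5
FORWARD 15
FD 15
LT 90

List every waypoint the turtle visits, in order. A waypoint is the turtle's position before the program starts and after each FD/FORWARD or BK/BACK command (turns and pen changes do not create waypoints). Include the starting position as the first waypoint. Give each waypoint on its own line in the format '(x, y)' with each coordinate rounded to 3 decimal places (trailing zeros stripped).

Executing turtle program step by step:
Start: pos=(0,0), heading=0, pen down
BK 5: (0,0) -> (-5,0) [heading=0, draw]
FD 15: (-5,0) -> (10,0) [heading=0, draw]
FD 15: (10,0) -> (25,0) [heading=0, draw]
LT 90: heading 0 -> 90
Final: pos=(25,0), heading=90, 3 segment(s) drawn
Waypoints (4 total):
(0, 0)
(-5, 0)
(10, 0)
(25, 0)

Answer: (0, 0)
(-5, 0)
(10, 0)
(25, 0)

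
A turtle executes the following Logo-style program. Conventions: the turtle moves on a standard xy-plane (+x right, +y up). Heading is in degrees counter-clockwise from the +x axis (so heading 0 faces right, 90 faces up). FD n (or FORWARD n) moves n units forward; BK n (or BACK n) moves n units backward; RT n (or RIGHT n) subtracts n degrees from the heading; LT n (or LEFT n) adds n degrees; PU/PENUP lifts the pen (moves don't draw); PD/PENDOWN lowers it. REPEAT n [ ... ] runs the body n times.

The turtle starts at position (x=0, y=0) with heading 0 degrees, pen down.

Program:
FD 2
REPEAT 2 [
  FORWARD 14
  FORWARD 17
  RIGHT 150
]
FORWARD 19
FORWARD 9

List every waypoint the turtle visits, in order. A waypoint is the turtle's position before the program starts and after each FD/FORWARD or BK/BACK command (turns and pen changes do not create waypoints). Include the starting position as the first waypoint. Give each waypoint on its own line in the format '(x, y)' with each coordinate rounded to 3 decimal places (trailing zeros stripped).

Executing turtle program step by step:
Start: pos=(0,0), heading=0, pen down
FD 2: (0,0) -> (2,0) [heading=0, draw]
REPEAT 2 [
  -- iteration 1/2 --
  FD 14: (2,0) -> (16,0) [heading=0, draw]
  FD 17: (16,0) -> (33,0) [heading=0, draw]
  RT 150: heading 0 -> 210
  -- iteration 2/2 --
  FD 14: (33,0) -> (20.876,-7) [heading=210, draw]
  FD 17: (20.876,-7) -> (6.153,-15.5) [heading=210, draw]
  RT 150: heading 210 -> 60
]
FD 19: (6.153,-15.5) -> (15.653,0.954) [heading=60, draw]
FD 9: (15.653,0.954) -> (20.153,8.749) [heading=60, draw]
Final: pos=(20.153,8.749), heading=60, 7 segment(s) drawn
Waypoints (8 total):
(0, 0)
(2, 0)
(16, 0)
(33, 0)
(20.876, -7)
(6.153, -15.5)
(15.653, 0.954)
(20.153, 8.749)

Answer: (0, 0)
(2, 0)
(16, 0)
(33, 0)
(20.876, -7)
(6.153, -15.5)
(15.653, 0.954)
(20.153, 8.749)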